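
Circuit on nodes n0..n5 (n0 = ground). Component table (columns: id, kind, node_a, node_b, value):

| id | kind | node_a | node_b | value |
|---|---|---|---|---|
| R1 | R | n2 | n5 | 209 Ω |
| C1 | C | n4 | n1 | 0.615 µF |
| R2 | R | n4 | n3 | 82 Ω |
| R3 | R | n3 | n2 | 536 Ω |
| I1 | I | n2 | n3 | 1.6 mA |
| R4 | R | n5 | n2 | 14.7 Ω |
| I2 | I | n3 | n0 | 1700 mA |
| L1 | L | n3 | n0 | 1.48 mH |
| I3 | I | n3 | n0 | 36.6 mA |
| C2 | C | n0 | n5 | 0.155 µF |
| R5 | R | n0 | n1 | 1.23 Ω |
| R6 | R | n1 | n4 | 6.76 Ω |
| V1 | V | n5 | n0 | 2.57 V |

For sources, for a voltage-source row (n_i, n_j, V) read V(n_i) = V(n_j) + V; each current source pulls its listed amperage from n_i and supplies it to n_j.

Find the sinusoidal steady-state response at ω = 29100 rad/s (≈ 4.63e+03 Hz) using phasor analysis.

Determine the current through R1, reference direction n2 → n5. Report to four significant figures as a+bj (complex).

-0.004223-0.006812j A

MNA unknowns: 5 node voltages V₁..V_5 plus 1 source current (V1)
R1: Y=0.004785+0.000j on G[2,5]
C1: Y=0.000+0.01790j on G[4,1]
R2: Y=0.01220+0.000j on G[4,3]
R3: Y=0.001866+0.000j on G[3,2]
I1: z[2]−=0.0016, z[3]+=0.0016
R4: Y=0.06803+0.000j on G[5,2]
I2: z[3]−=1.7, z[0]+=1.7
L1: Y=0.000-0.02322j on G[3,0]
I3: z[3]−=0.0366, z[0]+=0.0366
C2: Y=0.000+0.004510j on G[0,5]
R5: Y=0.8130+0.000j on G[0,1]
R6: Y=0.1479+0.000j on G[1,4]
V1: row V5−V0=2.57, i_V1 at 5,0
solve → V1=-0.4295-0.7836j, V2=1.687-1.424j, V3=-31.90-56.99j, V4=-3.269-4.747j, V5=2.570+0.000j
aux → i_V1=-0.06427-0.1153j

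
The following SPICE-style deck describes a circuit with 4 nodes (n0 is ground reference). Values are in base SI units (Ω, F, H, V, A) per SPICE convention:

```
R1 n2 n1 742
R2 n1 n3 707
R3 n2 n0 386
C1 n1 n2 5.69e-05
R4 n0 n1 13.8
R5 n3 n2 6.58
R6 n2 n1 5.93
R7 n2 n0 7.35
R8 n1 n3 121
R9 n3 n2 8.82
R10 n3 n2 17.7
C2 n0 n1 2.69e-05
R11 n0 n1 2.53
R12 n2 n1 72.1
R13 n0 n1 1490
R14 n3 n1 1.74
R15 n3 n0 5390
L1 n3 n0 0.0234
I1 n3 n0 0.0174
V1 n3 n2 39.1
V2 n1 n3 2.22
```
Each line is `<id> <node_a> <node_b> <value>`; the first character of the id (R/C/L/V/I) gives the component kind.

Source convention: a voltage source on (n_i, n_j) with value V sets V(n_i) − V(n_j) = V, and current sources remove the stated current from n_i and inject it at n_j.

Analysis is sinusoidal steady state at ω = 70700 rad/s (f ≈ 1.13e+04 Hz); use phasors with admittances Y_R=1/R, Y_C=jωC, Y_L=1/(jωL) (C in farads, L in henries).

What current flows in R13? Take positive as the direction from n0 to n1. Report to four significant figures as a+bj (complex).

Element admittances at ω=70700 rad/s:
  Y(R1) = 0.001348+0.000j S between n2,n1
  Y(R2) = 0.001414+0.000j S between n1,n3
  Y(R3) = 0.002591+0.000j S between n2,n0
  Y(C1) = 0.000+4.023j S between n1,n2
  Y(R4) = 0.07246+0.000j S between n0,n1
  Y(R5) = 0.1520+0.000j S between n3,n2
  Y(R6) = 0.1686+0.000j S between n2,n1
  Y(R7) = 0.1361+0.000j S between n2,n0
  Y(R8) = 0.008264+0.000j S between n1,n3
  Y(R9) = 0.1134+0.000j S between n3,n2
  Y(R10) = 0.05650+0.000j S between n3,n2
  Y(C2) = 0.000+1.902j S between n0,n1
  Y(R11) = 0.3953+0.000j S between n0,n1
  Y(R12) = 0.01387+0.000j S between n2,n1
  Y(R13) = 0.0006711+0.000j S between n0,n1
  Y(R14) = 0.5747+0.000j S between n3,n1
  Y(R15) = 0.0001855+0.000j S between n3,n0
  Y(L1) = 0.000-0.0006045j S between n3,n0
  I1: injects 0.0174 A into n0 (from n3)
  V1: constraint V(n3)−V(n2) = 39.1
  V2: constraint V(n1)−V(n3) = 2.22
Assemble and solve the 5×5 MNA system:
  V(n1)=0.8701-2.726j  V(n2)=-40.45-2.726j  V(n3)=-1.350-2.726j
  i(V1)=-25.79-166.6j  i(V2)=-14.49-166.6j

-0.0005839+0.001830j A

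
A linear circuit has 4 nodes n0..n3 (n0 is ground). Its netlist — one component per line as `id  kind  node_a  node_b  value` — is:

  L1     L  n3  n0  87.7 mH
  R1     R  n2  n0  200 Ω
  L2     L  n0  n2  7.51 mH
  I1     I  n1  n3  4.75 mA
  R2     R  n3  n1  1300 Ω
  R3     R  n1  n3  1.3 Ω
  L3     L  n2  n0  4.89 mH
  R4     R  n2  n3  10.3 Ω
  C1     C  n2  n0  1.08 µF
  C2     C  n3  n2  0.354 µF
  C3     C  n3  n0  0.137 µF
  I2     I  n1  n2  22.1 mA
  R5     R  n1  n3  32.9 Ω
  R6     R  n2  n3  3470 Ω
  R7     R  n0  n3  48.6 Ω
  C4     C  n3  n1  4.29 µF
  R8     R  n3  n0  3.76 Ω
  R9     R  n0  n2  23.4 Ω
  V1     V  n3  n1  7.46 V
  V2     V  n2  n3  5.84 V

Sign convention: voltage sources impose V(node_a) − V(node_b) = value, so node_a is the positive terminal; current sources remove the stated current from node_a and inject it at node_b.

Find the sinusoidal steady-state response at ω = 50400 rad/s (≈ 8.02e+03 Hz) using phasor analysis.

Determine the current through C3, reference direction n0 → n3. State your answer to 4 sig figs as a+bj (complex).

-0.004696+0.006523j A

Apply KCL at each of the 3 non-ground nodes and solve the resulting linear system.
Node n1: branches {I1, R2, R3, I2, R5, C4, V1} → V_1 = -8.405-0.6802j
Node n2: branches {R1, L2, L3, R4, C1, C2, I2, R6, R9, V2} → V_2 = 4.895-0.6802j
Node n3: branches {L1, I1, R2, R3, R4, C2, C3, R5, R6, R7, C4, R8, V1, V2} → V_3 = -0.9447-0.6802j
Source currents: i(V1)=-5.944-1.613j, i(V2)=-0.8127-0.3054j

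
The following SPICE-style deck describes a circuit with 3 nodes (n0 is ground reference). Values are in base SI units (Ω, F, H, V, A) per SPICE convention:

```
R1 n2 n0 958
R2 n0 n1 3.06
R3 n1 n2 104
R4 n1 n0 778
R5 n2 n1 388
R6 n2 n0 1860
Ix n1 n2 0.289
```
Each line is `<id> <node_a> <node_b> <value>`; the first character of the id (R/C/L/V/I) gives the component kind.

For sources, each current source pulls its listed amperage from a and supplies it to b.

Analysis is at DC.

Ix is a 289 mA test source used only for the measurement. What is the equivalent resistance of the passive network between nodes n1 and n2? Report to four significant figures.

R_eq = 72.64 Ω

Apply KCL at each of the 2 non-ground nodes and solve the resulting linear system.
Node n1: branches {R2, R3, R4, R5, Ix} → V_1 = -0.1007
Node n2: branches {R1, R3, R5, R6, Ix} → V_2 = 20.89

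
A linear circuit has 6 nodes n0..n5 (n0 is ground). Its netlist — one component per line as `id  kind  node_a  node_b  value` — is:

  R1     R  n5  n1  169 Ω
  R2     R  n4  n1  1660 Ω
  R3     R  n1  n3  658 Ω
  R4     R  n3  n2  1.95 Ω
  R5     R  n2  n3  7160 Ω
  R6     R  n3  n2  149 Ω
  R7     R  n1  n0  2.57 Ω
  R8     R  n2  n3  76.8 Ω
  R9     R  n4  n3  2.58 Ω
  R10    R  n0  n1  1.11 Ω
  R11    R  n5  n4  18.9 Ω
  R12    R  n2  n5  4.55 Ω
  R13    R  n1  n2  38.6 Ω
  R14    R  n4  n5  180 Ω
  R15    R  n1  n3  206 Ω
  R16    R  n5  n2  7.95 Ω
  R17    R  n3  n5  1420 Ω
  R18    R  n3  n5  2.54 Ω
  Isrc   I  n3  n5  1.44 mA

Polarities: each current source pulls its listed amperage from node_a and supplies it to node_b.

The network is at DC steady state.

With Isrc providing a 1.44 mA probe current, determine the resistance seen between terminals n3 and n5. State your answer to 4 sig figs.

R_eq = 1.520 Ω

Apply KCL at each of the 5 non-ground nodes and solve the resulting linear system.
Node n1: branches {R1, R2, R3, R7, R10, R13, R15} → V_1 = 0.000
Node n2: branches {R4, R5, R6, R8, R12, R13, R16} → V_2 = -5.156e-05
Node n3: branches {R3, R4, R5, R6, R8, R9, R15, R17, R18, Isrc} → V_3 = -0.0009142
Node n4: branches {R2, R9, R11, R14} → V_4 = -0.0006265
Node n5: branches {R1, R11, R12, R14, R16, R17, R18, Isrc} → V_5 = 0.001274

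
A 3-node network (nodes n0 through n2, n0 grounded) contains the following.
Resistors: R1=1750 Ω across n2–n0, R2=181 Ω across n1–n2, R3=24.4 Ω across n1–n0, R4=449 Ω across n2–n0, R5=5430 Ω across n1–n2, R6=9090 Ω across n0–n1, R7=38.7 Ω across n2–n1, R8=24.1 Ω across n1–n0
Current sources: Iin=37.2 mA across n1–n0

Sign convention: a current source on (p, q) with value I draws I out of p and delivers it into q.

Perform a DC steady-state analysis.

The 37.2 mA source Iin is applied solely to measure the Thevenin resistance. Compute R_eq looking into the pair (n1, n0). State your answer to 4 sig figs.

R_eq = 11.74 Ω

Apply KCL at each of the 2 non-ground nodes and solve the resulting linear system.
Node n1: branches {R2, R3, R5, R6, R7, R8, Iin} → V_1 = -0.4368
Node n2: branches {R1, R2, R4, R5, R7} → V_2 = -0.4012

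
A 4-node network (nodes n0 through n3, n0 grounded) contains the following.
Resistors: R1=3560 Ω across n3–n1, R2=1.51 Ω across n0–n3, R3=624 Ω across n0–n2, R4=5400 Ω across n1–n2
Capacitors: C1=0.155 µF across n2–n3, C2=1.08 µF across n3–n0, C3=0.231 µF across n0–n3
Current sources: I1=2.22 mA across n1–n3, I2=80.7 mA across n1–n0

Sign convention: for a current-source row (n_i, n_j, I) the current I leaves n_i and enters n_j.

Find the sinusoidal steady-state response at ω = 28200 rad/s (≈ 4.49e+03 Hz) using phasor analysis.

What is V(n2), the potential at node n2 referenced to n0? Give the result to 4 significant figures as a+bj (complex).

Apply KCL at each of the 3 non-ground nodes and solve the resulting linear system.
Node n1: branches {R1, I1, R4, I2} → V_1 = -179.0+2.572j
Node n2: branches {C1, R3, R4} → V_2 = -2.660+6.488j
Node n3: branches {R1, C1, C2, R2, I1, C3} → V_3 = -0.1159-0.009228j

-2.660+6.488j V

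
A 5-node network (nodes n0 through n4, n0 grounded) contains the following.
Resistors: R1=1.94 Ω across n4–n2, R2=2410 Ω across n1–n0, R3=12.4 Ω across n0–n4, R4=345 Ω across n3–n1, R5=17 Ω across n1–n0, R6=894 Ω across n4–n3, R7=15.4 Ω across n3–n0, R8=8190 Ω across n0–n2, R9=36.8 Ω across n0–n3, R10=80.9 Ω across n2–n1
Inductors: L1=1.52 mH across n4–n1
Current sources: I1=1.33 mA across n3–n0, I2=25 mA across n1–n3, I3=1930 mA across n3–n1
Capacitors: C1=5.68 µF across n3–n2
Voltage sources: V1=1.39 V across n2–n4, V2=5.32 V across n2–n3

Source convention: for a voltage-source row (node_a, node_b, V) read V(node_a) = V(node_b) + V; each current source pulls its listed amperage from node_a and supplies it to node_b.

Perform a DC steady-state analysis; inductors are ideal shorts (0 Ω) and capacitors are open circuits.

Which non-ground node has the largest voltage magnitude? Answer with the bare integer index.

Apply KCL at each of the 4 non-ground nodes and solve the resulting linear system.
Node n1: branches {L1, R2, R4, R5, I2, I3, R10} → V_1 = 1.553
Node n2: branches {R1, R8, C1, R10, V1, V2} → V_2 = 2.943
Node n3: branches {R4, R6, I1, R7, I2, I3, C1, R9, V2} → V_3 = -2.377
Node n4: branches {R1, L1, R3, R6, V1} → V_4 = 1.553
Source currents: i(L1)=-1.819, i(V1)=-2.406, i(V2)=1.672

2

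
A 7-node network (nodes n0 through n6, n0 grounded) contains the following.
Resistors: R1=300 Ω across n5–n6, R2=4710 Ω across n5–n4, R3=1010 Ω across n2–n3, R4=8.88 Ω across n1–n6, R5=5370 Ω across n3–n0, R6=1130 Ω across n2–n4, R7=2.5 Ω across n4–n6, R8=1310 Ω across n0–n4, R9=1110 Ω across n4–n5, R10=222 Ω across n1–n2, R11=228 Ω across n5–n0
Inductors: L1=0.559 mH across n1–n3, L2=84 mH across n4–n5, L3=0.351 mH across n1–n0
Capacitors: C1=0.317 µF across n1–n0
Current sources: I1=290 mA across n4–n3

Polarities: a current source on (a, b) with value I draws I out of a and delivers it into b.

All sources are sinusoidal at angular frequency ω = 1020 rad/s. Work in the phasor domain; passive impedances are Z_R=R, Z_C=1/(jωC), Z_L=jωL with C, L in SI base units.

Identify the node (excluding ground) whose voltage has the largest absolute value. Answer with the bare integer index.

Apply KCL at each of the 6 non-ground nodes and solve the resulting linear system.
Node n1: branches {R4, L1, R10, C1, L3} → V_1 = 0.001314+0.004741j
Node n2: branches {R3, R6, R10} → V_2 = -0.4318+0.02372j
Node n3: branches {R3, R5, L1, I1} → V_3 = 0.001415+0.1698j
Node n4: branches {R2, R6, R7, R8, R9, L2, I1} → V_4 = -3.121-0.04319j
Node n5: branches {R1, R2, R9, L2, R11} → V_5 = -2.476+0.8370j
Node n6: branches {R1, R4, R7} → V_6 = -2.435-0.02704j

4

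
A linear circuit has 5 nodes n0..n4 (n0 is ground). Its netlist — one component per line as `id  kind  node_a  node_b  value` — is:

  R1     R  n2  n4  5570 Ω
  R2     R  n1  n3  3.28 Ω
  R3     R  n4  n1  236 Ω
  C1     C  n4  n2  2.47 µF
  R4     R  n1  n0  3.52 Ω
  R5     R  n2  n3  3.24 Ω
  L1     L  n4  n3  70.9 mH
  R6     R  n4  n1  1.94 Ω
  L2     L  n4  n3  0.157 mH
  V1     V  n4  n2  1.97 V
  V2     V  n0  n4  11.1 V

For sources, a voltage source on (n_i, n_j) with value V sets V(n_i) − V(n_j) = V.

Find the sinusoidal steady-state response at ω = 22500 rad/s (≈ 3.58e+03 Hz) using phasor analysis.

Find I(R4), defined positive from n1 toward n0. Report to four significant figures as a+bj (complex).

Apply KCL at each of the 4 non-ground nodes and solve the resulting linear system.
Node n1: branches {R2, R3, R4, R6} → V_1 = -8.151+0.05600j
Node n2: branches {R1, C1, R5, V1} → V_2 = -13.07+0.000j
Node n3: branches {R2, R5, L1, L2} → V_3 = -10.72+0.2036j
Node n4: branches {R1, R3, C1, L1, R6, L2, V1, V2} → V_4 = -11.10+0.000j
Source currents: i(V1)=-0.7257-0.1723j, i(V2)=-2.316+0.01591j

-2.316+0.01591j A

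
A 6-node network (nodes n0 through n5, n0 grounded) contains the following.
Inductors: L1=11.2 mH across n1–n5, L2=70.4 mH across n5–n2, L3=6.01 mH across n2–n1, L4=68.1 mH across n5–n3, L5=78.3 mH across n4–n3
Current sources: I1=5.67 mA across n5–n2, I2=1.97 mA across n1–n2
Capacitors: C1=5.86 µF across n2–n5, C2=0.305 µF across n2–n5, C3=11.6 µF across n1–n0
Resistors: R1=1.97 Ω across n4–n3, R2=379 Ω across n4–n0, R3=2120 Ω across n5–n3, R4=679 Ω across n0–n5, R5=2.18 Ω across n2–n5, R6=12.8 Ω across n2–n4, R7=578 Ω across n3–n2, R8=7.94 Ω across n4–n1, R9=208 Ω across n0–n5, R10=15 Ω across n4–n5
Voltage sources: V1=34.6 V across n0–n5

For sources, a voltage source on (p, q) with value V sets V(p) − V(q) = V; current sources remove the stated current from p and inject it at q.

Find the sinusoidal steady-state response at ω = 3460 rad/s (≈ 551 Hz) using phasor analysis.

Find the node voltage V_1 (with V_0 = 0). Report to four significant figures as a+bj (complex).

MNA unknowns: 5 node voltages V₁..V_5 plus 1 source current (V1)
L1: Y=0.000-0.02581j on G[1,5]
I1: z[5]−=0.00567, z[2]+=0.00567
C1: Y=0.000+0.02028j on G[2,5]
L2: Y=0.000-0.004105j on G[5,2]
R1: Y=0.5076+0.000j on G[4,3]
L3: Y=0.000-0.04809j on G[2,1]
R2: Y=0.002639+0.000j on G[4,0]
R3: Y=0.0004717+0.000j on G[5,3]
C2: Y=0.000+0.001055j on G[2,5]
I2: z[1]−=0.00197, z[2]+=0.00197
R4: Y=0.001473+0.000j on G[0,5]
R5: Y=0.4587+0.000j on G[2,5]
R6: Y=0.07812+0.000j on G[2,4]
R7: Y=0.001730+0.000j on G[3,2]
L4: Y=0.000-0.004244j on G[5,3]
C3: Y=0.000+0.04014j on G[1,0]
R8: Y=0.1259+0.000j on G[4,1]
L5: Y=0.000-0.003691j on G[4,3]
R9: Y=0.004808+0.000j on G[0,5]
R10: Y=0.06667+0.000j on G[4,5]
V1: row V0−V5=34.6, i_V1 at 0,5
solve → V1=-40.91+17.35j, V2=-33.49+1.877j, V3=-37.02+8.386j, V4=-36.96+8.436j, V5=-34.60+0.000j
aux → i_V1=-1.011-1.620j

-40.91+17.35j V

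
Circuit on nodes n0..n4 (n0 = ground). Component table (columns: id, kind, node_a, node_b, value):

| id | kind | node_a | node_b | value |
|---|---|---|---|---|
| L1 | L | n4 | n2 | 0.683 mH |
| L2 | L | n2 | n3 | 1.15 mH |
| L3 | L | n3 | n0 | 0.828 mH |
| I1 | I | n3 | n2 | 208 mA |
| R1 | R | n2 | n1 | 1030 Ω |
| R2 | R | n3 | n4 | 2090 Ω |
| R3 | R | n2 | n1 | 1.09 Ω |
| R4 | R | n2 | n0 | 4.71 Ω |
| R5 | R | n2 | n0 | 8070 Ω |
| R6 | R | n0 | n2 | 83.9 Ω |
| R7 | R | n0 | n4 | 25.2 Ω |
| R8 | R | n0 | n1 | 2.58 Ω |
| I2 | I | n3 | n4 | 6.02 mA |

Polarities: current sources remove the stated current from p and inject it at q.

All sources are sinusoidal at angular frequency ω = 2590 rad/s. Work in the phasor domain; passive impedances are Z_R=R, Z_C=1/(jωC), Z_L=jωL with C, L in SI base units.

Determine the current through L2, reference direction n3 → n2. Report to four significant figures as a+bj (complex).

Element admittances at ω=2590 rad/s:
  Y(L1) = 0.000-0.5653j S between n4,n2
  Y(L2) = 0.000-0.3357j S between n2,n3
  Y(L3) = 0.000-0.4663j S between n3,n0
  I1: injects 0.208 A into n2 (from n3)
  Y(R1) = 0.0009709+0.000j S between n2,n1
  Y(R2) = 0.0004785+0.000j S between n3,n4
  Y(R3) = 0.9174+0.000j S between n2,n1
  Y(R4) = 0.2123+0.000j S between n2,n0
  Y(R5) = 0.0001239+0.000j S between n2,n0
  Y(R6) = 0.01192+0.000j S between n0,n2
  Y(R7) = 0.03968+0.000j S between n0,n4
  Y(R8) = 0.3876+0.000j S between n0,n1
  I2: injects 0.00602 A into n4 (from n3)
Assemble and solve the 4×4 MNA system:
  V(n1)=0.1437+0.05238j  V(n2)=0.2043+0.07448j  V(n3)=0.08536-0.2356j  V(n4)=0.2095+0.07032j

-0.1041+0.03995j A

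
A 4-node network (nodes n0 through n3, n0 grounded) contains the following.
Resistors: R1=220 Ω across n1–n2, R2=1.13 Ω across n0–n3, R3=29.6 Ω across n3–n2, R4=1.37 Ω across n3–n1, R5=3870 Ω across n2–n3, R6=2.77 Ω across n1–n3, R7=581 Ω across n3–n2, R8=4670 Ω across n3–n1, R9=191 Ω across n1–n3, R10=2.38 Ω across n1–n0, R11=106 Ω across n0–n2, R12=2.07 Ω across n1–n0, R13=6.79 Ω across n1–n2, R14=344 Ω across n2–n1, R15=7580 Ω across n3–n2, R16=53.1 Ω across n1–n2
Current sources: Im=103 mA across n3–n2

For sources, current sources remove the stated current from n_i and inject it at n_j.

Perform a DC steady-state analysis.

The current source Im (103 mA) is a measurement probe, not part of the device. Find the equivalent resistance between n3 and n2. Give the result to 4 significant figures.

Element admittances at DC:
  Y(R1) = 0.004545 S between n1,n2
  Y(R2) = 0.8850 S between n0,n3
  Y(R3) = 0.03378 S between n3,n2
  Y(R4) = 0.7299 S between n3,n1
  Y(R5) = 0.0002584 S between n2,n3
  Y(R6) = 0.3610 S between n1,n3
  Y(R7) = 0.001721 S between n3,n2
  Y(R8) = 0.0002141 S between n3,n1
  Y(R9) = 0.005236 S between n1,n3
  Y(R10) = 0.4202 S between n1,n0
  Y(R11) = 0.009434 S between n0,n2
  Y(R12) = 0.4831 S between n1,n0
  Y(R13) = 0.1473 S between n1,n2
  Y(R14) = 0.002907 S between n2,n1
  Y(R15) = 0.0001319 S between n3,n2
  Y(R16) = 0.01883 S between n1,n2
  Im: injects 0.103 A into n2 (from n3)
Assemble and solve the 3×3 MNA system:
  V(n1)=0.02383  V(n2)=0.4846  V(n3)=-0.02949

R_eq = 4.991 Ω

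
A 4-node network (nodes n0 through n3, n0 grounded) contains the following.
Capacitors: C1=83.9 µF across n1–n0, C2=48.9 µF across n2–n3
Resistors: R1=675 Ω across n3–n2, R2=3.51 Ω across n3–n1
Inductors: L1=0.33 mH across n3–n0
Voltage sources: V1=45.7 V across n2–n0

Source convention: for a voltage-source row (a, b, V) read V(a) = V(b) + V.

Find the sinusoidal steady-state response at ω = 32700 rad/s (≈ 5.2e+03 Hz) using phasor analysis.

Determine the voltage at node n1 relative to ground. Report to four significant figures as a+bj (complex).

MNA unknowns: 3 node voltages V₁..V_3 plus 1 source current (V1)
C1: Y=0.000+2.744j on G[1,0]
R1: Y=0.001481+0.000j on G[3,2]
R2: Y=0.2849+0.000j on G[3,1]
C2: Y=0.000+1.599j on G[2,3]
L1: Y=0.000-0.09267j on G[3,0]
V1: row V2−V0=45.7, i_V1 at 2,0
solve → V1=1.359-4.639j, V2=45.70+0.000j, V3=46.03+8.449j
aux → i_V1=-13.51+0.5368j

1.359-4.639j V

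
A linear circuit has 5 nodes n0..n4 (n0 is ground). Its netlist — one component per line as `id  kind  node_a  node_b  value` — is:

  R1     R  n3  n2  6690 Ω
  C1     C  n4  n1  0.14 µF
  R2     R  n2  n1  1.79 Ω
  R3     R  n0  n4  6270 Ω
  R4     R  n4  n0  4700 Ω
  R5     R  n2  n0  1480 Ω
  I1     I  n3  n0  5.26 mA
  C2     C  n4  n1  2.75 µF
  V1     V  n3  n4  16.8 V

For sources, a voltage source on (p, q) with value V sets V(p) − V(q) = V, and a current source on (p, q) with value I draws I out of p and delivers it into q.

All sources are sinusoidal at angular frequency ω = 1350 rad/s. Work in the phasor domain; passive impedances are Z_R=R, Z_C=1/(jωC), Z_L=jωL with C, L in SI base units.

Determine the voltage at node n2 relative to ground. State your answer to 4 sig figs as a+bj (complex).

Element admittances at ω=1350 rad/s:
  Y(R1) = 0.0001495+0.000j S between n3,n2
  Y(C1) = 0.000+0.0001890j S between n4,n1
  Y(R2) = 0.5587+0.000j S between n2,n1
  Y(R3) = 0.0001595+0.000j S between n0,n4
  Y(R4) = 0.0002128+0.000j S between n4,n0
  Y(R5) = 0.0006757+0.000j S between n2,n0
  I1: injects 0.00526 A into n0 (from n3)
  Y(C2) = 0.000+0.003713j S between n4,n1
  V1: constraint V(n3)−V(n4) = 16.8
Assemble and solve the 5×5 MNA system:
  V(n1)=-4.973-0.5324j  V(n2)=-4.963-0.5314j  V(n3)=11.68+0.9645j  V(n4)=-5.122+0.9645j
  i(V1)=-0.007747-0.0002236j

-4.963-0.5314j V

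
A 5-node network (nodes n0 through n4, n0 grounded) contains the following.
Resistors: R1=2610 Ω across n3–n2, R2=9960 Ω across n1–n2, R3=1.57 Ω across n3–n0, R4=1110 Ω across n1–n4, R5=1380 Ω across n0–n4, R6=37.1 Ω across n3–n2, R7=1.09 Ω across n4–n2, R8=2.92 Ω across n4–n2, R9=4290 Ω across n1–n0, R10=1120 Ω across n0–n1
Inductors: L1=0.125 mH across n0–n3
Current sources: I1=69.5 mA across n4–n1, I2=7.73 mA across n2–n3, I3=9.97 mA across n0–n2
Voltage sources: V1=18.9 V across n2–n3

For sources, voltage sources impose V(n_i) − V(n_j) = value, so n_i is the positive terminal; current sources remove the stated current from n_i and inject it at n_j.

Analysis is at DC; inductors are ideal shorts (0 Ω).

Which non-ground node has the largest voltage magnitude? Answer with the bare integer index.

Apply KCL at each of the 4 non-ground nodes and solve the resulting linear system.
Node n1: branches {R2, I1, R4, R9, R10} → V_1 = 41.55
Node n2: branches {R1, R2, I2, R6, R7, I3, R8, V1} → V_2 = 18.90
Node n3: branches {R1, L1, R3, I2, R6, V1} → V_3 = 0.000
Node n4: branches {I1, R4, R5, R7, R8} → V_4 = 18.85
Source currents: i(L1)=0.05047, i(V1)=-0.5749

1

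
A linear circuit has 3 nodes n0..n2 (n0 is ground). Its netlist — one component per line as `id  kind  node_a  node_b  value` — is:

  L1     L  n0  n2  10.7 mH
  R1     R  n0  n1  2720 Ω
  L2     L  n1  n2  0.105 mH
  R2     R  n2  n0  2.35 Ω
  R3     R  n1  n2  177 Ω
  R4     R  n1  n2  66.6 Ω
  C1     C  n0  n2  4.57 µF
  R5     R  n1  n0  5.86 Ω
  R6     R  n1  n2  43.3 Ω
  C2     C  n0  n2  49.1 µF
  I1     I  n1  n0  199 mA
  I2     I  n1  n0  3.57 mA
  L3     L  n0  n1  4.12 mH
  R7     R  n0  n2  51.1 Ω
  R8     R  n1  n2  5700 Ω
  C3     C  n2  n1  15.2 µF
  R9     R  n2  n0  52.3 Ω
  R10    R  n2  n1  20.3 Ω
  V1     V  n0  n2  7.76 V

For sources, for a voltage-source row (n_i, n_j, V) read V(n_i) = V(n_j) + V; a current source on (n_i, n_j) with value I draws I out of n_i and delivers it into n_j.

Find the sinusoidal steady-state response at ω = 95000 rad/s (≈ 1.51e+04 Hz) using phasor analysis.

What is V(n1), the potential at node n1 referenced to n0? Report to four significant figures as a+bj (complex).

-7.615-0.8099j V

MNA unknowns: 2 node voltages V₁..V_2 plus 1 source current (V1)
L1: Y=0.000-0.0009838j on G[0,2]
R1: Y=0.0003676+0.000j on G[0,1]
L2: Y=0.000-0.1003j on G[1,2]
R2: Y=0.4255+0.000j on G[2,0]
R3: Y=0.005650+0.000j on G[1,2]
R4: Y=0.01502+0.000j on G[1,2]
C1: Y=0.000+0.4342j on G[0,2]
R5: Y=0.1706+0.000j on G[1,0]
R6: Y=0.02309+0.000j on G[1,2]
C2: Y=0.000+4.665j on G[0,2]
I1: z[1]−=0.199, z[0]+=0.199
I2: z[1]−=0.00357, z[0]+=0.00357
L3: Y=0.000-0.002555j on G[0,1]
R7: Y=0.01957+0.000j on G[0,2]
R8: Y=0.0001754+0.000j on G[1,2]
C3: Y=0.000+1.444j on G[2,1]
R9: Y=0.01912+0.000j on G[2,0]
R10: Y=0.04926+0.000j on G[2,1]
V1: row V0−V2=7.76, i_V1 at 0,2
solve → V1=-7.615-0.8099j, V2=-7.760+0.000j
aux → i_V1=-4.704-39.68j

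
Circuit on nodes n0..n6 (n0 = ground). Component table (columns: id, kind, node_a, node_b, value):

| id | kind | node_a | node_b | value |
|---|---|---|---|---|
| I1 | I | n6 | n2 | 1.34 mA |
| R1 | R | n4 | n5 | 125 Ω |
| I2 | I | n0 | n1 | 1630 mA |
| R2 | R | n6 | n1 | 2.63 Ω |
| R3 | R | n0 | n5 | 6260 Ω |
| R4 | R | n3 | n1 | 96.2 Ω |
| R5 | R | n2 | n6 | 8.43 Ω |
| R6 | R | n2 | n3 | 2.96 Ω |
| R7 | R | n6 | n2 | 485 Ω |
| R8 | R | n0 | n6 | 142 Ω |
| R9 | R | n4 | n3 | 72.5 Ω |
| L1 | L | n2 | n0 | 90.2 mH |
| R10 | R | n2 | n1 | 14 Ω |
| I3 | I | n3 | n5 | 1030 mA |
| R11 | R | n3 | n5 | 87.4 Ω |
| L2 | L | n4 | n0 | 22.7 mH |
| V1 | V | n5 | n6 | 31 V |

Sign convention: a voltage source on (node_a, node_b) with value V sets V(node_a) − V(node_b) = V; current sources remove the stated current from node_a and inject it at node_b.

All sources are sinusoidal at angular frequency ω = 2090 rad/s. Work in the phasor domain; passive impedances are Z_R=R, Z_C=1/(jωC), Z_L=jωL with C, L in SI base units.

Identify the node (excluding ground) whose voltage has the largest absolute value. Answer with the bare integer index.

5

MNA unknowns: 6 node voltages V₁..V_6 plus 1 source current (V1)
I1: z[6]−=0.00134, z[2]+=0.00134
R1: Y=0.008000+0.000j on G[4,5]
I2: z[0]−=1.63, z[1]+=1.63
R2: Y=0.3802+0.000j on G[6,1]
R3: Y=0.0001597+0.000j on G[0,5]
R4: Y=0.01040+0.000j on G[3,1]
R5: Y=0.1186+0.000j on G[2,6]
R6: Y=0.3378+0.000j on G[2,3]
R7: Y=0.002062+0.000j on G[6,2]
R8: Y=0.007042+0.000j on G[0,6]
R9: Y=0.01379+0.000j on G[4,3]
L1: Y=0.000-0.005305j on G[2,0]
R10: Y=0.07143+0.000j on G[2,1]
I3: z[3]−=1.03, z[5]+=1.03
R11: Y=0.01144+0.000j on G[3,5]
L2: Y=0.000-0.02108j on G[4,0]
V1: row V5−V6=31, i_V1 at 5,6
solve → V1=49.04+44.49j, V2=41.30+45.61j, V3=38.51+45.69j, V4=4.725+49.73j, V5=77.50+44.24j, V6=46.50+44.24j
aux → i_V1=-0.01063+0.05340j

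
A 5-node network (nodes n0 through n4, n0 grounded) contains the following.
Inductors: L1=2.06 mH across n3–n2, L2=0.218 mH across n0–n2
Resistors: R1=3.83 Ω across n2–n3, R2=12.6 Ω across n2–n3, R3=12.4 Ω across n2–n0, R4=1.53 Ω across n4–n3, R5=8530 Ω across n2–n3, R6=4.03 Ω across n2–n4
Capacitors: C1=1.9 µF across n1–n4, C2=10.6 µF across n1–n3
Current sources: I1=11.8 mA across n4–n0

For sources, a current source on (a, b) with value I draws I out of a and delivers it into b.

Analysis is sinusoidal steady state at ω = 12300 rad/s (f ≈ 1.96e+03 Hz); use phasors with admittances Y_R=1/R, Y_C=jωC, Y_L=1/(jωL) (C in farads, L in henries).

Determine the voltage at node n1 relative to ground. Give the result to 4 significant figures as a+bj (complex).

-0.02418-0.03147j V

Element admittances at ω=12300 rad/s:
  Y(L1) = 0.000-0.03947j S between n3,n2
  Y(R1) = 0.2611+0.000j S between n2,n3
  Y(C1) = 0.000+0.02337j S between n1,n4
  Y(C2) = 0.000+0.1304j S between n1,n3
  Y(R2) = 0.07937+0.000j S between n2,n3
  Y(R3) = 0.08065+0.000j S between n2,n0
  Y(L2) = 0.000-0.3729j S between n0,n2
  Y(R4) = 0.6536+0.000j S between n4,n3
  Y(R5) = 0.0001172+0.000j S between n2,n3
  Y(R6) = 0.2481+0.000j S between n2,n4
  I1: injects 0.0118 A into n0 (from n4)
Assemble and solve the 4×4 MNA system:
  V(n1)=-0.02418-0.03147j  V(n2)=-0.006536-0.03023j  V(n3)=-0.02288-0.03156j  V(n4)=-0.03145-0.03100j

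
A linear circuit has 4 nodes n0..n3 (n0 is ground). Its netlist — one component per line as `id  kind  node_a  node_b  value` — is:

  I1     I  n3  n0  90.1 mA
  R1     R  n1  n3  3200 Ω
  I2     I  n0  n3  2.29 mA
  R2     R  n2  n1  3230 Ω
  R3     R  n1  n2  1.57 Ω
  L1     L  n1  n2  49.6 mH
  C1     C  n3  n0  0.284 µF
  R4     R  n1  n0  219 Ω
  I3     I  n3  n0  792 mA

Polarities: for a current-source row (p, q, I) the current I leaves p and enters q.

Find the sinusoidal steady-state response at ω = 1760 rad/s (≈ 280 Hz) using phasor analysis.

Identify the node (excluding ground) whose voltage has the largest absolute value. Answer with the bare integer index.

3

MNA unknowns: 3 node voltages V₁..V_3
I1: z[3]−=0.0901, z[0]+=0.0901
R1: Y=0.0003125+0.000j on G[1,3]
I2: z[0]−=0.00229, z[3]+=0.00229
R2: Y=0.0003096+0.000j on G[2,1]
R3: Y=0.6369+0.000j on G[1,2]
L1: Y=0.000-0.01146j on G[1,2]
C1: Y=0.000+0.0004998j on G[3,0]
R4: Y=0.004566+0.000j on G[1,0]
I3: z[3]−=0.792, z[0]+=0.792
solve → V1=-49.15+83.99j, V2=-49.15+83.99j, V3=-767.3+1311j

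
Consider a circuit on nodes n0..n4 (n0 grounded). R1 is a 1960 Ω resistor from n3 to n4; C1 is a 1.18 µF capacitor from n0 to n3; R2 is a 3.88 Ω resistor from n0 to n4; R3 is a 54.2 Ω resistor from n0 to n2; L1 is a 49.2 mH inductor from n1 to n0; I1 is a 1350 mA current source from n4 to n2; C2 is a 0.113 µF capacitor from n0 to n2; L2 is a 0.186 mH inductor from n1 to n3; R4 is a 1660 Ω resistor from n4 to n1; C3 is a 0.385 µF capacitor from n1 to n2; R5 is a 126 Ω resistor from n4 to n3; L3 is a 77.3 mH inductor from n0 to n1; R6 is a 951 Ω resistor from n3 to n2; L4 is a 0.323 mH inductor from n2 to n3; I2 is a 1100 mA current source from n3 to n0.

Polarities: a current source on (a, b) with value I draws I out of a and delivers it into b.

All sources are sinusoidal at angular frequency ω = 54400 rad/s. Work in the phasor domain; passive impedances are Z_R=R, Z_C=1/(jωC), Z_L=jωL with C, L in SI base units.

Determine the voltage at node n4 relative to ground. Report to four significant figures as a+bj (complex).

Element admittances at ω=54400 rad/s:
  Y(R1) = 0.0005102+0.000j S between n3,n4
  Y(C1) = 0.000+0.06419j S between n0,n3
  Y(R2) = 0.2577+0.000j S between n0,n4
  Y(R3) = 0.01845+0.000j S between n0,n2
  Y(L1) = 0.000-0.0003736j S between n1,n0
  I1: injects 1.35 A into n2 (from n4)
  Y(C2) = 0.000+0.006147j S between n0,n2
  Y(L2) = 0.000-0.09883j S between n1,n3
  Y(R4) = 0.0006024+0.000j S between n4,n1
  Y(C3) = 0.000+0.02094j S between n1,n2
  Y(R5) = 0.007937+0.000j S between n4,n3
  Y(L3) = 0.000-0.0002378j S between n0,n1
  Y(R6) = 0.001052+0.000j S between n3,n2
  Y(L4) = 0.000-0.05691j S between n2,n3
  I2: injects 1.1 A into n0 (from n3)
Assemble and solve the 4×4 MNA system:
  V(n1)=-19.08-15.05j  V(n2)=15.56+37.42j  V(n3)=-11.77-4.105j  V(n4)=-5.476-0.1639j

-5.476-0.1639j V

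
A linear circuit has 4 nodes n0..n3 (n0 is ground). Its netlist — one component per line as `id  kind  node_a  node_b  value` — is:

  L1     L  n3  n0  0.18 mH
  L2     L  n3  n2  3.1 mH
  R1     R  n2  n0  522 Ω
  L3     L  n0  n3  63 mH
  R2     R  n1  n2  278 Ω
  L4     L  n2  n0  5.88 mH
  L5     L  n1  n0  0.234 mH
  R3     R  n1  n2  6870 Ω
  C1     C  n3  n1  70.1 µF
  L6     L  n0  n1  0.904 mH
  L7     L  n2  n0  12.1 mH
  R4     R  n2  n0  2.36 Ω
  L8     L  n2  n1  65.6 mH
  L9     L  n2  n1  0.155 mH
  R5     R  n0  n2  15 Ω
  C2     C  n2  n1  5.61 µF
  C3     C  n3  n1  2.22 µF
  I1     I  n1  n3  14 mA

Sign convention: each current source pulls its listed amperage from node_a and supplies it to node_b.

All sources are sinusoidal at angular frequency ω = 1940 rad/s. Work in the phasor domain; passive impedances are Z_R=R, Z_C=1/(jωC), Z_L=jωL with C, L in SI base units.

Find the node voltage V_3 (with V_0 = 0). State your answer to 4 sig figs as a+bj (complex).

-3.291e-05+0.004833j V

MNA unknowns: 3 node voltages V₁..V_3
L1: Y=0.000-2.864j on G[3,0]
L2: Y=0.000-0.1663j on G[3,2]
R1: Y=0.001916+0.000j on G[2,0]
L3: Y=0.000-0.008182j on G[0,3]
R2: Y=0.003597+0.000j on G[1,2]
L4: Y=0.000-0.08766j on G[2,0]
L5: Y=0.000-2.203j on G[1,0]
R3: Y=0.0001456+0.000j on G[1,2]
C1: Y=0.000+0.1360j on G[3,1]
L6: Y=0.000-0.5702j on G[0,1]
L7: Y=0.000-0.04260j on G[2,0]
R4: Y=0.4237+0.000j on G[2,0]
L8: Y=0.000-0.007858j on G[2,1]
L9: Y=0.000-3.326j on G[2,1]
R5: Y=0.06667+0.000j on G[0,2]
C2: Y=0.000+0.01088j on G[2,1]
C3: Y=0.000+0.004307j on G[3,1]
I1: z[1]−=0.014, z[3]+=0.014
solve → V1=-0.0006040-0.004630j, V2=-0.001083-0.003881j, V3=-3.291e-05+0.004833j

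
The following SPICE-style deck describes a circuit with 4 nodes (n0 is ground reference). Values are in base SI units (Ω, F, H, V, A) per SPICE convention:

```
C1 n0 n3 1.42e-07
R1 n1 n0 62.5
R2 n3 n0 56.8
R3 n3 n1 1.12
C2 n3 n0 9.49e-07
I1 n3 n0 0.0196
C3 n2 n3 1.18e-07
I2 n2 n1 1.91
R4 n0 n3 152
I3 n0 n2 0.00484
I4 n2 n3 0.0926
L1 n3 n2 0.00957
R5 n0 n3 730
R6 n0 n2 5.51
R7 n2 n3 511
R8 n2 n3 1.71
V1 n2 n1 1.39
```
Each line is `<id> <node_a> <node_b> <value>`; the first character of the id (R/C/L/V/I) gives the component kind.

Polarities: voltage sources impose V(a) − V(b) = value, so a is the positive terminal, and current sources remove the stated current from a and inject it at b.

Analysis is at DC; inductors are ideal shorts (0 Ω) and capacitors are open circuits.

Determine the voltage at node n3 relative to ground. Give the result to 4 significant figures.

Element admittances at DC:
  Y(C1) = 0.000 S between n0,n3
  Y(R1) = 0.01600 S between n1,n0
  Y(R2) = 0.01761 S between n3,n0
  Y(R3) = 0.8929 S between n3,n1
  Y(C2) = 0.000 S between n3,n0
  I1: injects 0.0196 A into n0 (from n3)
  Y(C3) = 0.000 S between n2,n3
  I2: injects 1.91 A into n1 (from n2)
  Y(R4) = 0.006579 S between n0,n3
  I3: injects 0.00484 A into n2 (from n0)
  I4: injects 0.0926 A into n3 (from n2)
  L1: short n3↔n2 (DC inductor)
  Y(R5) = 0.001370 S between n0,n3
  Y(R6) = 0.1815 S between n0,n2
  Y(R7) = 0.001957 S between n2,n3
  Y(R8) = 0.5848 S between n2,n3
  V1: constraint V(n2)−V(n1) = 1.39
Assemble and solve the 5×5 MNA system:
  V(n1)=-1.356  V(n2)=0.03354  V(n3)=0.03354
  i(L1)=-1.169  i(V1)=-3.173

0.03354 V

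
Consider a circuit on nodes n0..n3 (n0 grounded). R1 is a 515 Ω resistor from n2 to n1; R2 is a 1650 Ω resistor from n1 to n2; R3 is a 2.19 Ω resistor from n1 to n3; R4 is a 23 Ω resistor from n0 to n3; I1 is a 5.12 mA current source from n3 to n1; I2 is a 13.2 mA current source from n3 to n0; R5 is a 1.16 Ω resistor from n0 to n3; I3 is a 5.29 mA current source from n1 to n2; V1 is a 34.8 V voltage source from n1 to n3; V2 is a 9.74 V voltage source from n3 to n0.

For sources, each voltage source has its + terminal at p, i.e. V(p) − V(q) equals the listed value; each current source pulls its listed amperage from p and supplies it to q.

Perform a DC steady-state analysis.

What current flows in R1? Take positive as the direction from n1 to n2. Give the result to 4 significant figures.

-0.004032 A

MNA unknowns: 3 node voltages V₁..V_3 plus 2 source currents (V1, V2)
R1: Y=0.001942 on G[2,1]
R2: Y=0.0006061 on G[1,2]
R3: Y=0.4566 on G[1,3]
R4: Y=0.04348 on G[0,3]
I1: z[3]−=0.00512, z[1]+=0.00512
I2: z[3]−=0.0132, z[0]+=0.0132
R5: Y=0.8621 on G[0,3]
I3: z[1]−=0.00529, z[2]+=0.00529
V1: row V1−V3=34.8, i_V1 at 1,3
V2: row V3−V0=9.74, i_V2 at 3,0
solve → V1=44.54, V2=46.62, V3=9.740
aux → i_V1=-15.89, i_V2=-8.833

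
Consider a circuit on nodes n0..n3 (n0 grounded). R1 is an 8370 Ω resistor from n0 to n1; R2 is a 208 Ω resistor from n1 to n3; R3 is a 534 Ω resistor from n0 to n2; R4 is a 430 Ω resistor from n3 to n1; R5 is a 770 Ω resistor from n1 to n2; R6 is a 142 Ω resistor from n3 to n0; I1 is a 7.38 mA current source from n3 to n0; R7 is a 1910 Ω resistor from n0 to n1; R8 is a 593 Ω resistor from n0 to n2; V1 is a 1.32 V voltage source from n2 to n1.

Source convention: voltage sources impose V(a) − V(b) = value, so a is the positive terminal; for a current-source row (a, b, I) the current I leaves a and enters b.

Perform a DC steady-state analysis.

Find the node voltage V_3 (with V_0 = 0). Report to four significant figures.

Element admittances at DC:
  Y(R1) = 0.0001195 S between n0,n1
  Y(R2) = 0.004808 S between n1,n3
  Y(R3) = 0.001873 S between n0,n2
  Y(R4) = 0.002326 S between n3,n1
  Y(R5) = 0.001299 S between n1,n2
  Y(R6) = 0.007042 S between n3,n0
  I1: injects 0.00738 A into n0 (from n3)
  Y(R7) = 0.0005236 S between n0,n1
  Y(R8) = 0.001686 S between n0,n2
  V1: constraint V(n2)−V(n1) = 1.32
Assemble and solve the 4×4 MNA system:
  V(n1)=-1.086  V(n2)=0.2340  V(n3)=-1.067
  i(V1)=-0.002547

-1.067 V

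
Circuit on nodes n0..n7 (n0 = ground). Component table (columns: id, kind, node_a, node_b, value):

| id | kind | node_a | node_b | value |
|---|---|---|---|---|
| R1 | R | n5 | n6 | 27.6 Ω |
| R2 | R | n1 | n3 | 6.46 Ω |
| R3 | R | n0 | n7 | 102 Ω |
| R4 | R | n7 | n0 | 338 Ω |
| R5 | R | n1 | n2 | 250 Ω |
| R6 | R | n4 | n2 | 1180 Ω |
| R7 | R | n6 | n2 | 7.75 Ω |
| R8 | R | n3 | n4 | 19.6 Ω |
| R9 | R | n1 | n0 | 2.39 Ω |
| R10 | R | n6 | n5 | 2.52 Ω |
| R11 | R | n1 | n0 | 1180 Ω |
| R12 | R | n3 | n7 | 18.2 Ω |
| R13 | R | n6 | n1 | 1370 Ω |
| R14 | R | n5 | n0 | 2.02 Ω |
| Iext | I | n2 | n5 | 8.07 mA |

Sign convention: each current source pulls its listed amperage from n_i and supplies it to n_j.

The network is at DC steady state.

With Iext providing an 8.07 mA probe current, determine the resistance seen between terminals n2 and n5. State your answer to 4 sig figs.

Apply KCL at each of the 7 non-ground nodes and solve the resulting linear system.
Node n1: branches {R2, R5, R9, R11, R13} → V_1 = -0.0008721
Node n2: branches {R5, R6, R7, Iext} → V_2 = -0.07670
Node n3: branches {R2, R8, R12} → V_3 = -0.001198
Node n4: branches {R6, R8} → V_4 = -0.002432
Node n5: branches {R1, R10, R14, Iext} → V_5 = 0.0007636
Node n6: branches {R1, R7, R10, R13} → V_6 = -0.01700
Node n7: branches {R3, R4, R12} → V_7 = -0.0009726

R_eq = 9.599 Ω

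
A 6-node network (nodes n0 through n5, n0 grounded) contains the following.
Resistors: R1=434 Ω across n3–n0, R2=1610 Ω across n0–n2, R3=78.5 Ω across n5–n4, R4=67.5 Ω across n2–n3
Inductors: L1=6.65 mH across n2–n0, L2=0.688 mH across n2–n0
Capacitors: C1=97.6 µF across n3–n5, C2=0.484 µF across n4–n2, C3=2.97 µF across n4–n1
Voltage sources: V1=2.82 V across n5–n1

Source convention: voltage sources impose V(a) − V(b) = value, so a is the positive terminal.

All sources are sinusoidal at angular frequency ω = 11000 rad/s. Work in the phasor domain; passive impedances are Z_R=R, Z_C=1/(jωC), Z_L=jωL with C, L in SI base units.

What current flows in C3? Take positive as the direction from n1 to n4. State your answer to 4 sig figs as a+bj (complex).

-0.02662-0.02199j A

Apply KCL at each of the 5 non-ground nodes and solve the resulting linear system.
Node n1: branches {C3, V1} → V_1 = -2.842+0.6791j
Node n2: branches {R2, L1, C2, R4, L2} → V_2 = 0.01072+0.0004778j
Node n3: branches {R1, C1, R4} → V_3 = -0.03312+0.6784j
Node n4: branches {R3, C2, C3} → V_4 = -2.169-0.1359j
Node n5: branches {R3, C1, V1} → V_5 = -0.02231+0.6791j
Source currents: i(V1)=-0.02662-0.02199j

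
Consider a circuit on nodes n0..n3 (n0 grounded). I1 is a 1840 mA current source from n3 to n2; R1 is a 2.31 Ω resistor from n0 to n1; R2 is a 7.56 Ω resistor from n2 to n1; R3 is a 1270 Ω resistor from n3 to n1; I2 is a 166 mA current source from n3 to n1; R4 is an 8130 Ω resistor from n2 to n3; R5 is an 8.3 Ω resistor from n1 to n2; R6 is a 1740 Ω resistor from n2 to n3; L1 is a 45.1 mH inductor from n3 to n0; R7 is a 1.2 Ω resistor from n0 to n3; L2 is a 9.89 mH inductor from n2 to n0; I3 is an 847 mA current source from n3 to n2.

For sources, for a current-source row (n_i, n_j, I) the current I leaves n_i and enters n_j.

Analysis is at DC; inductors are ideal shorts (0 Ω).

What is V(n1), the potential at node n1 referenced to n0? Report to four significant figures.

Element admittances at DC:
  I1: injects 1.84 A into n2 (from n3)
  Y(R1) = 0.4329 S between n0,n1
  Y(R2) = 0.1323 S between n2,n1
  Y(R3) = 0.0007874 S between n3,n1
  I2: injects 0.166 A into n1 (from n3)
  Y(R4) = 0.0001230 S between n2,n3
  Y(R5) = 0.1205 S between n1,n2
  Y(R6) = 0.0005747 S between n2,n3
  L1: short n3↔n0 (DC inductor)
  Y(R7) = 0.8333 S between n0,n3
  L2: short n2↔n0 (DC inductor)
  I3: injects 0.847 A into n2 (from n3)
Assemble and solve the 5×5 MNA system:
  V(n1)=0.2418  V(n2)=0.000  V(n3)=0.000
  i(L1)=-2.853  i(L2)=2.748

0.2418 V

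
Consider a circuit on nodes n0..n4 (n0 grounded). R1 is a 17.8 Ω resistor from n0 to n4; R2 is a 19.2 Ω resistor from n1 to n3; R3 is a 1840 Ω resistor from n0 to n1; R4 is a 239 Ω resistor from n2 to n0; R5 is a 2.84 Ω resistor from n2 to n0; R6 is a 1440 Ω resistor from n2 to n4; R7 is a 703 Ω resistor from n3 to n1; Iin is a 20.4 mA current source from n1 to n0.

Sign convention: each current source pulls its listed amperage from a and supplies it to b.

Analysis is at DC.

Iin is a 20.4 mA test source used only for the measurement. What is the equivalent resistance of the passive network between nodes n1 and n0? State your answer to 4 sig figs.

R_eq = 1840. Ω

MNA unknowns: 4 node voltages V₁..V_4
R1: Y=0.05618 on G[0,4]
R2: Y=0.05208 on G[1,3]
R3: Y=0.0005435 on G[0,1]
R4: Y=0.004184 on G[2,0]
R5: Y=0.3521 on G[2,0]
R6: Y=0.0006944 on G[2,4]
R7: Y=0.001422 on G[3,1]
Iin: z[1]−=0.0204, z[0]+=0.0204
solve → V1=-37.54, V2=0.000, V3=-37.54, V4=0.000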